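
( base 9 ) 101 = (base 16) 52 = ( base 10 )82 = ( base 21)3j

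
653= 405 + 248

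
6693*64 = 428352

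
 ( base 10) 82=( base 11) 75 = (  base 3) 10001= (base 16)52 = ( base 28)2Q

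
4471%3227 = 1244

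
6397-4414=1983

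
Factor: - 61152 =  - 2^5*3^1 * 7^2*13^1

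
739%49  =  4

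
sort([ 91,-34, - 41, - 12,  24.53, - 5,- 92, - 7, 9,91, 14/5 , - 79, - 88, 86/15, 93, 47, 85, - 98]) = [ - 98, - 92, - 88,  -  79, - 41, - 34,-12, - 7,  -  5,14/5,86/15, 9, 24.53,47,85, 91, 91, 93 ]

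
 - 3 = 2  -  5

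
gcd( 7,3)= 1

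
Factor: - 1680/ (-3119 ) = 2^4*3^1*5^1*7^1*3119^(-1) 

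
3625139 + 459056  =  4084195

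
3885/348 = 11 + 19/116 = 11.16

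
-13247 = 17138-30385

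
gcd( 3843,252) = 63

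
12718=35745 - 23027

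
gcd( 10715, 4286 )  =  2143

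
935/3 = 311 + 2/3= 311.67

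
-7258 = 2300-9558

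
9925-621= 9304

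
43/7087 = 43/7087 = 0.01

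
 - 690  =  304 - 994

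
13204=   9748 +3456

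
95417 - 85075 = 10342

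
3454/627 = 314/57 = 5.51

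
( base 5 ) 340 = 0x5F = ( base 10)95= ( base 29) 38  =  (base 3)10112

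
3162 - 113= 3049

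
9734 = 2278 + 7456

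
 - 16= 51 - 67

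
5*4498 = 22490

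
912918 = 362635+550283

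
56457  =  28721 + 27736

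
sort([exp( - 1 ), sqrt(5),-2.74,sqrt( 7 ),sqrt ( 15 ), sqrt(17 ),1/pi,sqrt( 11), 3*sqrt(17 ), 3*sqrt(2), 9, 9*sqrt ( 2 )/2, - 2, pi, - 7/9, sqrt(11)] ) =[ - 2.74, - 2, - 7/9, 1/pi, exp ( - 1),sqrt(5) , sqrt(7), pi, sqrt( 11),sqrt(11), sqrt( 15),sqrt( 17 ), 3*sqrt(2), 9 *sqrt (2)/2,9,  3*sqrt(17)]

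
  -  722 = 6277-6999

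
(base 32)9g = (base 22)DI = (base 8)460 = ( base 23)D5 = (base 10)304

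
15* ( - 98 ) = -1470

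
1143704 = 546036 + 597668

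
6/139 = 6/139 = 0.04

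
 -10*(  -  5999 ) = 59990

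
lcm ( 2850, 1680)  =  159600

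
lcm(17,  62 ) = 1054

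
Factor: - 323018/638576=-2^( - 3 )*107^(  -  1)*433^1 = - 433/856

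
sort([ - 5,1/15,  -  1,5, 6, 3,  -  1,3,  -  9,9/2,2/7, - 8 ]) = [ - 9, - 8, - 5, - 1, - 1,1/15, 2/7, 3,3,9/2, 5,6]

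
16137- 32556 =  - 16419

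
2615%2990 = 2615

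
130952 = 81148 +49804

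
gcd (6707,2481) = 1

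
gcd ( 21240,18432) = 72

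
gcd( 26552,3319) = 3319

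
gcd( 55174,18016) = 1126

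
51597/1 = 51597= 51597.00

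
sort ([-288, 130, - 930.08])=[ - 930.08,-288, 130]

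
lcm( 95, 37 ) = 3515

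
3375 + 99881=103256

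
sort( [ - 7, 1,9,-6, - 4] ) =[ - 7, - 6 , -4,1  ,  9]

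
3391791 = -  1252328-- 4644119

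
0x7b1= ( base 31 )21G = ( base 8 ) 3661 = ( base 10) 1969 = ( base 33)1QM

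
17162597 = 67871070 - 50708473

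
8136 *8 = 65088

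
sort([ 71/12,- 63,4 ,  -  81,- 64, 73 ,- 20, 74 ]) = [ - 81,  -  64,  -  63,  -  20 , 4, 71/12,73, 74]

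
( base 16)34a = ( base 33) ph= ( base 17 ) 2F9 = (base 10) 842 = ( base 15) 3b2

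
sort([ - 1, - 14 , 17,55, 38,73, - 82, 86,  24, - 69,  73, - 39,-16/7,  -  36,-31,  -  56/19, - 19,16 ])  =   [-82, - 69,-39, - 36, - 31, - 19, - 14, - 56/19,-16/7 , - 1,  16, 17, 24,38,  55, 73,  73,86]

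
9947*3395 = 33770065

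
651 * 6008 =3911208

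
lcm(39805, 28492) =2706740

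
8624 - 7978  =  646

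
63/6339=21/2113= 0.01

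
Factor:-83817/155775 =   -  3^1*5^( - 2)*31^(-1 )*139^1 =- 417/775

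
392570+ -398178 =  - 5608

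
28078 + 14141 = 42219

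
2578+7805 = 10383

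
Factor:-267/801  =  -3^(  -  1) = -  1/3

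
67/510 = 67/510 = 0.13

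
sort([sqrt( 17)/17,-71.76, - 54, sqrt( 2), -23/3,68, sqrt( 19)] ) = [ - 71.76, - 54, - 23/3, sqrt( 17)/17, sqrt( 2),sqrt( 19 ),68 ]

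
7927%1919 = 251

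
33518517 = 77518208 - 43999691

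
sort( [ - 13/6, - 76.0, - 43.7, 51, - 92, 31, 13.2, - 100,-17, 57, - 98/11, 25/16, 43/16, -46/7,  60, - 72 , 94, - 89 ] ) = [ - 100,  -  92, - 89, - 76.0, - 72, - 43.7, - 17, - 98/11, - 46/7,-13/6, 25/16,43/16, 13.2, 31,51, 57, 60, 94] 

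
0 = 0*7389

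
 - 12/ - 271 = 12/271=0.04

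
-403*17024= -6860672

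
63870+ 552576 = 616446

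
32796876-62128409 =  - 29331533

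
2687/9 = 2687/9 = 298.56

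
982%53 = 28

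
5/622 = 5/622 = 0.01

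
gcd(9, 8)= 1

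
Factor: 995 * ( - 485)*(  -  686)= 331046450 = 2^1*5^2*7^3 * 97^1*199^1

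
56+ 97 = 153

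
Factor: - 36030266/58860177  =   - 2^1*3^( - 1 )* 1373^1*13121^1 * 19620059^(-1 )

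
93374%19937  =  13626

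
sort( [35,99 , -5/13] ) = [ - 5/13  ,  35, 99]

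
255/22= 255/22 = 11.59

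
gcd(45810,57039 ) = 3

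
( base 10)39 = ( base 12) 33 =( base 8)47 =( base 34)15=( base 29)1A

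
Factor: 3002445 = 3^2*5^1*66721^1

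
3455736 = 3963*872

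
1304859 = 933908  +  370951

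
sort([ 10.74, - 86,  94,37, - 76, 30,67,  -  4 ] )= [ - 86, - 76, - 4, 10.74,30,37,67,  94 ] 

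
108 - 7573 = -7465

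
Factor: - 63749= - 7^2* 1301^1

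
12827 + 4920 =17747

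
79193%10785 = 3698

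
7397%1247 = 1162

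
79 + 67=146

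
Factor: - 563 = -563^1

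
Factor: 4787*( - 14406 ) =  - 68961522  =  - 2^1*3^1*7^4*4787^1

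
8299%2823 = 2653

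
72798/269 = 72798/269 =270.62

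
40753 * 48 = 1956144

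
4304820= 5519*780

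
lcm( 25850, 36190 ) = 180950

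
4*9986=39944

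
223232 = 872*256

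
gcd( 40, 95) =5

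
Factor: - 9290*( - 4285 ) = 2^1 * 5^2*857^1*929^1 = 39807650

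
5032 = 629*8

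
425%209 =7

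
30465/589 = 51 + 426/589 = 51.72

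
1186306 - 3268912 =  - 2082606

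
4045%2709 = 1336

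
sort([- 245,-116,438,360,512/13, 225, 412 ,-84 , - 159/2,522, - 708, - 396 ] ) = [ - 708  ,  -  396,-245,-116,-84, - 159/2,512/13,225,360, 412,438, 522]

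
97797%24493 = 24318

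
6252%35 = 22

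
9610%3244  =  3122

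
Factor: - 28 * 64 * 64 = - 114688 =- 2^14 *7^1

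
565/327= 565/327 = 1.73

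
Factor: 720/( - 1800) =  -2/5 = -  2^1*5^( -1) 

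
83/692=83/692 =0.12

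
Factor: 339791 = 31^1 *97^1*113^1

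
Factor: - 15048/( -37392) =33/82 =2^(  -  1)  *  3^1*11^1*41^(-1)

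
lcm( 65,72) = 4680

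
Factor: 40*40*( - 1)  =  -1600 = - 2^6 * 5^2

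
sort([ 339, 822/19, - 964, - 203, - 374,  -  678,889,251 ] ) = [ - 964,-678, - 374, - 203 , 822/19,251, 339,889 ]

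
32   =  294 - 262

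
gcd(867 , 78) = 3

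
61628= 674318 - 612690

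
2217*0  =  0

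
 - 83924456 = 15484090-99408546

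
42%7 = 0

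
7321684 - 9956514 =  - 2634830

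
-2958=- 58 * 51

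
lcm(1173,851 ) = 43401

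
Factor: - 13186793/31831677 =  - 3^( - 3)*29^1*73^1 * 659^(  -  1 )*1789^( - 1)*6229^1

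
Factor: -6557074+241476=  - 2^1*163^1*19373^1 = - 6315598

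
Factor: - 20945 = -5^1*59^1*71^1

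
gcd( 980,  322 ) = 14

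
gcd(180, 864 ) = 36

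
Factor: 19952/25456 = 29/37 = 29^1*37^ (  -  1 ) 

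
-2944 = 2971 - 5915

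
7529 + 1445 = 8974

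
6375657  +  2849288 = 9224945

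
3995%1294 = 113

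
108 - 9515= - 9407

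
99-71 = 28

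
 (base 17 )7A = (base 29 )4d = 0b10000001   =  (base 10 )129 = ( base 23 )5E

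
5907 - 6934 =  - 1027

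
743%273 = 197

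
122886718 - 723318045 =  - 600431327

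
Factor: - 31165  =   - 5^1 * 23^1*271^1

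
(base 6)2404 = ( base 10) 580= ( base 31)im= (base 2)1001000100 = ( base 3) 210111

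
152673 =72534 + 80139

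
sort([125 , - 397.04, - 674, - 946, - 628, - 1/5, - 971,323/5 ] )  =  [- 971,- 946, - 674, - 628, - 397.04 , - 1/5,323/5, 125]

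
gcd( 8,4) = 4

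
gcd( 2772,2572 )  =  4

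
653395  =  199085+454310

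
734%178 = 22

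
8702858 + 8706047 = 17408905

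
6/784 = 3/392=   0.01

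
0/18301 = 0 = 0.00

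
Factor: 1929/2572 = 2^( - 2)*3^1 = 3/4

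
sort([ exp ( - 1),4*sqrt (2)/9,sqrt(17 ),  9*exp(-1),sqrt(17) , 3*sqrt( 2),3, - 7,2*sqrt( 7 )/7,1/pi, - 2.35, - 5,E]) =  [ - 7, - 5, - 2.35, 1/pi,exp( -1) , 4 * sqrt(2) /9,2*sqrt(7 ) /7, E, 3, 9*exp( - 1),sqrt(17),sqrt(17), 3*sqrt(2)] 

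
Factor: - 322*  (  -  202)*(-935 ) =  - 2^2*5^1*7^1*11^1 *17^1*23^1*101^1 = - 60816140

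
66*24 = 1584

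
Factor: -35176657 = -19^1 *1851403^1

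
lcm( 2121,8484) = 8484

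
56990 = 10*5699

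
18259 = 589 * 31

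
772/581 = 1 + 191/581  =  1.33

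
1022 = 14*73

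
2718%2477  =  241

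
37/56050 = 37/56050 = 0.00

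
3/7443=1/2481 = 0.00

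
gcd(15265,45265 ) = 5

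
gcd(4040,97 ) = 1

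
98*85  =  8330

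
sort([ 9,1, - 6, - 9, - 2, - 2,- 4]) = [ -9, - 6,-4,-2 , - 2, 1,  9]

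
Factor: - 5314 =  - 2^1*2657^1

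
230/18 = 12+7/9 = 12.78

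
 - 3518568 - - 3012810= -505758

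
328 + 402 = 730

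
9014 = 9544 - 530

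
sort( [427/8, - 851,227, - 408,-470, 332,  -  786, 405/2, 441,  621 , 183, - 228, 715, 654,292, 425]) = [ - 851, - 786, - 470 , - 408,-228,427/8, 183, 405/2 , 227, 292,332, 425, 441, 621 , 654, 715]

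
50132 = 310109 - 259977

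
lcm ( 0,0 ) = 0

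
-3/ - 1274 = 3/1274 = 0.00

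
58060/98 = 592 + 22/49 = 592.45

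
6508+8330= 14838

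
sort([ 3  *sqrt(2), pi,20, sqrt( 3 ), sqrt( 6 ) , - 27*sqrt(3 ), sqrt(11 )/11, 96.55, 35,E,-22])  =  [-27*sqrt( 3 ), - 22, sqrt( 11)/11, sqrt(3 ),sqrt( 6), E, pi,3*sqrt( 2) , 20, 35,  96.55]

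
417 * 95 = 39615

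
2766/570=4 + 81/95 =4.85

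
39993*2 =79986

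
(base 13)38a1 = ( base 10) 8074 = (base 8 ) 17612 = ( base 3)102002001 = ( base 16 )1F8A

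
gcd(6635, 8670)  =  5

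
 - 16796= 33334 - 50130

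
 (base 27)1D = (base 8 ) 50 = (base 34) 16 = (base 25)1F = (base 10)40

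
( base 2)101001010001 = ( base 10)2641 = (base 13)1282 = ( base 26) 3nf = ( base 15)BB1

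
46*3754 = 172684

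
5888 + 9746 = 15634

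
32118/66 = 5353/11 = 486.64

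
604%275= 54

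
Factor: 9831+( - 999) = 2^7  *  3^1*23^1 = 8832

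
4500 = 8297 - 3797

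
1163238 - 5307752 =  -4144514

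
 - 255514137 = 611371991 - 866886128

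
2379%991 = 397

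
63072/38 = 31536/19=1659.79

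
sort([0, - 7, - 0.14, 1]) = [ - 7, - 0.14, 0,1] 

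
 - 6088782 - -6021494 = - 67288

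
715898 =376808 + 339090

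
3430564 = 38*90278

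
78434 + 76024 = 154458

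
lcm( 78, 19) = 1482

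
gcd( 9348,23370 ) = 4674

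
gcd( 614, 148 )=2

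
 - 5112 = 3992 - 9104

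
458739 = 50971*9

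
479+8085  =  8564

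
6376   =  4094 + 2282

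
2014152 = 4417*456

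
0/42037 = 0  =  0.00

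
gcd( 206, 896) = 2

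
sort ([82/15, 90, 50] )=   [82/15,50, 90] 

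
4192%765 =367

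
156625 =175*895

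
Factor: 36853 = 137^1 * 269^1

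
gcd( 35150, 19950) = 950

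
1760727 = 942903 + 817824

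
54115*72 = 3896280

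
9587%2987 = 626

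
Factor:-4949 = -7^2*101^1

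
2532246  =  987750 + 1544496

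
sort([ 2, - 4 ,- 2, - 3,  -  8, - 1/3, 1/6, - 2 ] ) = [ - 8, - 4,-3, - 2, - 2, - 1/3, 1/6, 2 ]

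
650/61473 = 650/61473 = 0.01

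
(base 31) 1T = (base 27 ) 26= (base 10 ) 60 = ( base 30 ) 20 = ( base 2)111100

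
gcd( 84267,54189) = 27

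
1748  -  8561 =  -6813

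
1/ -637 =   -  1  +  636/637 = - 0.00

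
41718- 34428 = 7290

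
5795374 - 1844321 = 3951053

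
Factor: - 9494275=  - 5^2*7^1*227^1 * 239^1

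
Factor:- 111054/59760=- 223/120 = -2^( - 3 )*  3^(  -  1) * 5^( - 1 )*223^1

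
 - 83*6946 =  -  576518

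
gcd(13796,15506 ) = 2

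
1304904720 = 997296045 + 307608675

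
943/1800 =943/1800 =0.52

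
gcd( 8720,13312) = 16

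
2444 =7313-4869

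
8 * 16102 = 128816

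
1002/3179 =1002/3179 = 0.32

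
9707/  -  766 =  - 9707/766 = - 12.67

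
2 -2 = 0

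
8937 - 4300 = 4637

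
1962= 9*218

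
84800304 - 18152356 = 66647948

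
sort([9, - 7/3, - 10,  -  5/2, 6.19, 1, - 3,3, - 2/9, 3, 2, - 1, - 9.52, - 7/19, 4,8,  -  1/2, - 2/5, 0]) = [ -10 , - 9.52, -3, - 5/2, - 7/3, - 1, - 1/2,  -  2/5, -7/19,- 2/9,0, 1, 2, 3, 3, 4, 6.19, 8, 9 ]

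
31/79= 31/79 = 0.39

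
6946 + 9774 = 16720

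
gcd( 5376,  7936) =256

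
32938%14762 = 3414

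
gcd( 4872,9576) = 168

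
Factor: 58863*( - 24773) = -1458213099 = -3^1*7^2*2803^1*3539^1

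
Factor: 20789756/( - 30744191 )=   -  2^2*13^1*173^1*2311^1*30744191^( - 1)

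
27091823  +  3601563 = 30693386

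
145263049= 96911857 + 48351192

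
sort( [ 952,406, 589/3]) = [ 589/3,406  ,  952 ] 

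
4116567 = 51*80717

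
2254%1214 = 1040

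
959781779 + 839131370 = 1798913149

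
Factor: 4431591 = 3^6*6079^1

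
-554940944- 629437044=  - 1184377988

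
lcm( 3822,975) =95550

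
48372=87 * 556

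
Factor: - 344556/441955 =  - 2^2 * 3^2*5^(  -  1 )*17^1*157^( - 1) = - 612/785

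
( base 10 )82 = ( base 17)4E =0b1010010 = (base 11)75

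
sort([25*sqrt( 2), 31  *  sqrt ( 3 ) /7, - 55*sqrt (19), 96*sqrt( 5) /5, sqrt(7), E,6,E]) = [-55*sqrt( 19),sqrt( 7),E, E, 6,31*sqrt (3)/7,25*sqrt(2),96*sqrt(5)/5 ]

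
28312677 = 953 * 29709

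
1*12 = 12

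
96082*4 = 384328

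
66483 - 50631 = 15852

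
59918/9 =6657 + 5/9 = 6657.56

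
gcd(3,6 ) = 3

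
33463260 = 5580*5997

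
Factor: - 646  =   - 2^1 * 17^1*19^1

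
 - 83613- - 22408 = - 61205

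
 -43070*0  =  0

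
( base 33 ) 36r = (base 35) 2tr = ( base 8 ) 6644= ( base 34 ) 30O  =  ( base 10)3492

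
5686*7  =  39802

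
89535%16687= 6100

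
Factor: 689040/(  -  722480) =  - 3^3*29^1*821^( - 1) = - 783/821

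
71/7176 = 71/7176 = 0.01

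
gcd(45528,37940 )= 7588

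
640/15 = 128/3=42.67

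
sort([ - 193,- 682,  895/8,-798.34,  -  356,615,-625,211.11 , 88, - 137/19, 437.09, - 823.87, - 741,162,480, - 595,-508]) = [-823.87,  -  798.34, - 741,- 682, - 625, -595, - 508,-356, - 193,-137/19, 88,895/8, 162, 211.11,437.09, 480, 615 ] 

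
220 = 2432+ - 2212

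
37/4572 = 37/4572 = 0.01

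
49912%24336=1240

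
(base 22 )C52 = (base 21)d8j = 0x1720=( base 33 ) 5ED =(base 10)5920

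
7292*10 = 72920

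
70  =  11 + 59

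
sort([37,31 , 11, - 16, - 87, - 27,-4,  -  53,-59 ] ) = [ - 87, - 59 , - 53, - 27, - 16, - 4,  11, 31 , 37 ] 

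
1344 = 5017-3673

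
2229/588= 3 + 155/196 = 3.79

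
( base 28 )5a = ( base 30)50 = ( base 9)176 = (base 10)150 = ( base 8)226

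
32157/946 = 32157/946=33.99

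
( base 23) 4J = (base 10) 111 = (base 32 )3F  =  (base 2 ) 1101111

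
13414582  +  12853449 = 26268031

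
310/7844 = 155/3922 = 0.04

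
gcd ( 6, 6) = 6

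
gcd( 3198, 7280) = 26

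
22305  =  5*4461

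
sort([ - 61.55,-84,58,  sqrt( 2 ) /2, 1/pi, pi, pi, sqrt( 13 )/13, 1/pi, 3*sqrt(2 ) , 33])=[ - 84,-61.55, sqrt( 13)/13,  1/pi,  1/pi, sqrt( 2 )/2, pi, pi,3  *sqrt( 2 ), 33, 58 ] 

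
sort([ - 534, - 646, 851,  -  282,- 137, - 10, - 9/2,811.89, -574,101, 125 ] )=[ - 646, - 574 ,  -  534, - 282, - 137 ,-10,-9/2, 101, 125, 811.89, 851 ]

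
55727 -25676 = 30051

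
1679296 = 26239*64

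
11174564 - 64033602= - 52859038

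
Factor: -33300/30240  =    -  185/168 = - 2^( - 3)*3^( - 1)*5^1*7^( - 1 )*37^1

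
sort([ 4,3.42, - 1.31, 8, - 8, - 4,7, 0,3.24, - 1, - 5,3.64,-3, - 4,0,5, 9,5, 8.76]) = [-8, - 5, - 4, - 4, - 3, - 1.31, - 1, 0, 0 , 3.24, 3.42,  3.64,  4, 5,5,7,8, 8.76, 9]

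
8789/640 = 13 + 469/640 = 13.73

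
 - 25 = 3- 28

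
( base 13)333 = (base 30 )I9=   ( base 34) g5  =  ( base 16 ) 225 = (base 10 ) 549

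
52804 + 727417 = 780221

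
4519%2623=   1896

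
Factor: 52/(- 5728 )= -13/1432 = - 2^( - 3 )*13^1*179^( - 1)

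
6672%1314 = 102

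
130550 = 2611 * 50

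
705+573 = 1278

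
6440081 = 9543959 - 3103878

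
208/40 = 26/5=   5.20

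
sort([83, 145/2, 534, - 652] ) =[- 652, 145/2, 83, 534]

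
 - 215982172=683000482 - 898982654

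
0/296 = 0  =  0.00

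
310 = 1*310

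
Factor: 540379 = 7^1*17^1*19^1*239^1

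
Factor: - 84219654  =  - 2^1*3^1* 29^1*137^1*3533^1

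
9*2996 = 26964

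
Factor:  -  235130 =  - 2^1*5^1 * 7^1 * 3359^1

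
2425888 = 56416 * 43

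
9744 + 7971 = 17715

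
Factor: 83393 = 89^1*937^1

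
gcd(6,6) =6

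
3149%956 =281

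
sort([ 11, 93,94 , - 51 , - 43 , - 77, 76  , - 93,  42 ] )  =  [ - 93, - 77, - 51,- 43,  11,42,76, 93,94]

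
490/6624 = 245/3312 = 0.07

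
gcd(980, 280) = 140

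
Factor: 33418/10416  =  77/24 = 2^( -3 )*3^(-1 )*7^1*11^1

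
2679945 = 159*16855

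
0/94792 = 0 = 0.00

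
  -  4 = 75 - 79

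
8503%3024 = 2455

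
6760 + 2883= 9643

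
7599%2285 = 744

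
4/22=2/11 = 0.18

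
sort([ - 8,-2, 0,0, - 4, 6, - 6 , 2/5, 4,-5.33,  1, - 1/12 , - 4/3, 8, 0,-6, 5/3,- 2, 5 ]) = [ - 8, - 6, - 6,  -  5.33 ,  -  4, - 2, -2, - 4/3, - 1/12,0,0, 0, 2/5, 1,5/3, 4,5,  6,8]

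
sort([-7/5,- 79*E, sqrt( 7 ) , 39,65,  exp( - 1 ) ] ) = [ - 79*E ,  -  7/5,exp( - 1 ), sqrt(7 ), 39 , 65 ] 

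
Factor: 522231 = 3^1*174077^1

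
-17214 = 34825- 52039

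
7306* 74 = 540644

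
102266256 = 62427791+39838465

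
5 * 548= 2740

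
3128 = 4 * 782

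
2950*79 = 233050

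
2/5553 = 2/5553  =  0.00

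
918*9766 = 8965188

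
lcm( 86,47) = 4042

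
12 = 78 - 66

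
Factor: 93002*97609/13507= 2^1*7^2 * 73^1*1039^(-1 )*97609^1  =  698294786/1039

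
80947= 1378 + 79569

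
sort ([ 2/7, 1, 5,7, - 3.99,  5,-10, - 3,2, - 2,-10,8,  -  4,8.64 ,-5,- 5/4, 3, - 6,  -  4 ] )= [-10,-10, - 6, - 5,  -  4, - 4,- 3.99,- 3, - 2,  -  5/4,  2/7,1, 2,  3,5, 5,7,8,8.64]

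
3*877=2631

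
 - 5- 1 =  - 6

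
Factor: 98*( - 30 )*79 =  - 2^2*3^1  *5^1*7^2* 79^1= -232260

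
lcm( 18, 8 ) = 72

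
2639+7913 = 10552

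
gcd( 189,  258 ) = 3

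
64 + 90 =154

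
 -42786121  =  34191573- 76977694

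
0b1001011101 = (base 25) o5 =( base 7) 1523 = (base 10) 605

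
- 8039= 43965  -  52004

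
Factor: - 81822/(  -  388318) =3^1 * 7^( - 1)*13^1*1049^1 * 27737^( - 1) = 40911/194159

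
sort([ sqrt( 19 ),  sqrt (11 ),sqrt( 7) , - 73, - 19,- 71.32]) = [-73 ,- 71.32, - 19,sqrt( 7 ), sqrt( 11),sqrt(19) ] 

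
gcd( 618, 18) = 6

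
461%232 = 229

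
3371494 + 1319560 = 4691054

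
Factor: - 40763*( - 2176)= 88700288=2^7*17^1*40763^1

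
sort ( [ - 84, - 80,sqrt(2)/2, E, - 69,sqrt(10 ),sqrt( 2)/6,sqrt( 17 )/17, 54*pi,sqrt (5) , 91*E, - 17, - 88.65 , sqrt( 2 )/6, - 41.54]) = [- 88.65 , - 84, - 80, - 69, - 41.54,-17,sqrt(2 )/6,sqrt ( 2 )/6,sqrt(17)/17,sqrt(2 )/2, sqrt( 5 ), E,sqrt(10), 54*pi,91*E]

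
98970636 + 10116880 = 109087516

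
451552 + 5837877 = 6289429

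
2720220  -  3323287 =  - 603067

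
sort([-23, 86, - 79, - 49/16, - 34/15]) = [ - 79, - 23, - 49/16,-34/15 , 86]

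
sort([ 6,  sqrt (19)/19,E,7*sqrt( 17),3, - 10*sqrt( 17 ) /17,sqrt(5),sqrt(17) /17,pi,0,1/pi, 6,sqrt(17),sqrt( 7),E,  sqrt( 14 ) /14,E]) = [ - 10*sqrt( 17) /17, 0,sqrt( 19)/19,sqrt( 17 ) /17, sqrt( 14) /14,1/pi,sqrt(5), sqrt( 7),E,E, E,3,pi , sqrt ( 17),6, 6,7 * sqrt( 17)] 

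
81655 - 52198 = 29457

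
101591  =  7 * 14513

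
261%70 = 51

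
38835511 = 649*59839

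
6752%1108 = 104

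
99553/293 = 339 + 226/293 = 339.77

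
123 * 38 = 4674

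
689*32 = 22048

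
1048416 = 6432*163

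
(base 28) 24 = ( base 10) 60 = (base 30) 20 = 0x3c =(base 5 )220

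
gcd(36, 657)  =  9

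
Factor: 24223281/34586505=3^( - 1)*5^( - 1) * 768589^(  -  1) *8074427^1 = 8074427/11528835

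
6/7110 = 1/1185 = 0.00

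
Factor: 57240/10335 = 2^3*3^2*13^ ( - 1 ) = 72/13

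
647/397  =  1 + 250/397 = 1.63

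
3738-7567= - 3829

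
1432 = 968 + 464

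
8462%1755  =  1442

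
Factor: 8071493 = 71^1*113683^1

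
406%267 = 139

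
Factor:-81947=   -  19^2*227^1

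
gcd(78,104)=26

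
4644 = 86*54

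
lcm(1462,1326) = 57018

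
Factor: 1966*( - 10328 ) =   -  20304848 = - 2^4*983^1*1291^1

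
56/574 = 4/41  =  0.10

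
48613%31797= 16816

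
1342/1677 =1342/1677=0.80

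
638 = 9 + 629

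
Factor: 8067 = 3^1*2689^1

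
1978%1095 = 883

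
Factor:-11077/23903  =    -  19^1*41^( - 1) = - 19/41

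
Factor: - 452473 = - 7^1*37^1*1747^1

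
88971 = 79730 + 9241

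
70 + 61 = 131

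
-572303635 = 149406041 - 721709676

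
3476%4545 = 3476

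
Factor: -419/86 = -2^( - 1)*43^( - 1 )*419^1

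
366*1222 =447252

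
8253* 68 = 561204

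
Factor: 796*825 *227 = 2^2*3^1  *5^2*11^1*199^1  *227^1 = 149070900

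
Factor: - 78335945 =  - 5^1*2729^1 *5741^1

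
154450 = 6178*25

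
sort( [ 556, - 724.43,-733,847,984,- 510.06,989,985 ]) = [ -733 , - 724.43,-510.06, 556, 847, 984, 985,989]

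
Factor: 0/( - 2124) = 0^1 = 0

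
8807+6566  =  15373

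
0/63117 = 0 = 0.00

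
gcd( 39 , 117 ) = 39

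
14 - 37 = - 23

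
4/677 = 4/677 = 0.01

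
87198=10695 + 76503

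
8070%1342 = 18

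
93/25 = 3+18/25= 3.72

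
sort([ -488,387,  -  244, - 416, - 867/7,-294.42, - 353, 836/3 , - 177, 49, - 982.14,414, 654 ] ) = [ - 982.14,-488 , - 416, -353, - 294.42,-244, - 177,- 867/7 , 49,836/3, 387,414, 654]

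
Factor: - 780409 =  - 7^1*111487^1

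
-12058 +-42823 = - 54881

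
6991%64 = 15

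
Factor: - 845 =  - 5^1*13^2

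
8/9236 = 2/2309 = 0.00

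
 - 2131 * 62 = -132122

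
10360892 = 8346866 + 2014026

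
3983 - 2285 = 1698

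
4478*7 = 31346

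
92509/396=233+ 241/396=233.61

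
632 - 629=3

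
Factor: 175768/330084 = 254/477=2^1  *3^( - 2)*53^( - 1)*127^1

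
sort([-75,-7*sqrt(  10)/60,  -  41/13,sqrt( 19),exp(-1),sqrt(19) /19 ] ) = [ - 75 , - 41/13, - 7*sqrt(10 )/60, sqrt(19)/19,exp( - 1),sqrt(19) ] 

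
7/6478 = 7/6478 = 0.00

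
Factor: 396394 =2^1*198197^1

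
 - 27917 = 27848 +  - 55765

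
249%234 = 15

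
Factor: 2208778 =2^1*11^1 * 13^1*7723^1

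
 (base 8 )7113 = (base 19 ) a2b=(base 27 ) 50e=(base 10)3659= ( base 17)CB4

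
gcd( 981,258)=3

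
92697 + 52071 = 144768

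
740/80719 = 740/80719 = 0.01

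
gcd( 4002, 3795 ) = 69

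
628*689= 432692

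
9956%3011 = 923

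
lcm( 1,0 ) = 0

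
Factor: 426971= 426971^1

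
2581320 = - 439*( - 5880) 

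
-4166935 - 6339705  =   - 10506640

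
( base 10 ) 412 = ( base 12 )2A4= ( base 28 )EK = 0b110011100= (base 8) 634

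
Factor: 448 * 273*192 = 23482368 = 2^12*3^2*7^2*13^1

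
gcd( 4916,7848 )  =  4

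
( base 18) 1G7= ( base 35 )ho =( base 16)26b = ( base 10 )619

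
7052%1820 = 1592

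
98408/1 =98408  =  98408.00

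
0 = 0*8163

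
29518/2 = 14759 = 14759.00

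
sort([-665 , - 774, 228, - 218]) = [ - 774, - 665, - 218,228]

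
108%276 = 108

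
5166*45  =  232470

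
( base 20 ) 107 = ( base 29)e1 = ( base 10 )407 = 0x197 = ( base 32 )cn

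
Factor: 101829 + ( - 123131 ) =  -21302 = - 2^1 * 10651^1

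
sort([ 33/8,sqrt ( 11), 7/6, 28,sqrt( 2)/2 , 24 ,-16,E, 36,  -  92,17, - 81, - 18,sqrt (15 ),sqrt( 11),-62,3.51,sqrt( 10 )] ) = [ - 92, - 81, - 62, - 18, - 16,sqrt(2) /2,7/6, E,sqrt (10 ) , sqrt( 11),sqrt(11 ), 3.51,sqrt( 15),33/8, 17,24,28, 36 ] 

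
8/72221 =8/72221= 0.00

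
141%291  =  141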